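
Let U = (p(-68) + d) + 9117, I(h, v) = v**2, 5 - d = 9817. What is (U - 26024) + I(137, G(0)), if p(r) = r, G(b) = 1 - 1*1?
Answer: -26787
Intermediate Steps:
d = -9812 (d = 5 - 1*9817 = 5 - 9817 = -9812)
G(b) = 0 (G(b) = 1 - 1 = 0)
U = -763 (U = (-68 - 9812) + 9117 = -9880 + 9117 = -763)
(U - 26024) + I(137, G(0)) = (-763 - 26024) + 0**2 = -26787 + 0 = -26787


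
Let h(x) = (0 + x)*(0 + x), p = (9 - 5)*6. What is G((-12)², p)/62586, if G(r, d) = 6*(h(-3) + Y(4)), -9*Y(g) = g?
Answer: 77/93879 ≈ 0.00082020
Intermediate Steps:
p = 24 (p = 4*6 = 24)
Y(g) = -g/9
h(x) = x² (h(x) = x*x = x²)
G(r, d) = 154/3 (G(r, d) = 6*((-3)² - ⅑*4) = 6*(9 - 4/9) = 6*(77/9) = 154/3)
G((-12)², p)/62586 = (154/3)/62586 = (154/3)*(1/62586) = 77/93879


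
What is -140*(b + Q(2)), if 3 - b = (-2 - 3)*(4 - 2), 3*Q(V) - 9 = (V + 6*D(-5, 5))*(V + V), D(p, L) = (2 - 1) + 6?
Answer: -31360/3 ≈ -10453.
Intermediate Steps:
D(p, L) = 7 (D(p, L) = 1 + 6 = 7)
Q(V) = 3 + 2*V*(42 + V)/3 (Q(V) = 3 + ((V + 6*7)*(V + V))/3 = 3 + ((V + 42)*(2*V))/3 = 3 + ((42 + V)*(2*V))/3 = 3 + (2*V*(42 + V))/3 = 3 + 2*V*(42 + V)/3)
b = 13 (b = 3 - (-2 - 3)*(4 - 2) = 3 - (-5)*2 = 3 - 1*(-10) = 3 + 10 = 13)
-140*(b + Q(2)) = -140*(13 + (3 + 28*2 + (2/3)*2**2)) = -140*(13 + (3 + 56 + (2/3)*4)) = -140*(13 + (3 + 56 + 8/3)) = -140*(13 + 185/3) = -140*224/3 = -31360/3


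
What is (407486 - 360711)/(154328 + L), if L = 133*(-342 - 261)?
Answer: 46775/74129 ≈ 0.63099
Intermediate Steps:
L = -80199 (L = 133*(-603) = -80199)
(407486 - 360711)/(154328 + L) = (407486 - 360711)/(154328 - 80199) = 46775/74129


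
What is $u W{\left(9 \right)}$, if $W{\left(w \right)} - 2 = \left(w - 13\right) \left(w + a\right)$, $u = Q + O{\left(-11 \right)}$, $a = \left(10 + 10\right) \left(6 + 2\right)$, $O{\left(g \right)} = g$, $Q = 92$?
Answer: $-54594$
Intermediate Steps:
$a = 160$ ($a = 20 \cdot 8 = 160$)
$u = 81$ ($u = 92 - 11 = 81$)
$W{\left(w \right)} = 2 + \left(-13 + w\right) \left(160 + w\right)$ ($W{\left(w \right)} = 2 + \left(w - 13\right) \left(w + 160\right) = 2 + \left(-13 + w\right) \left(160 + w\right)$)
$u W{\left(9 \right)} = 81 \left(-2078 + 9^{2} + 147 \cdot 9\right) = 81 \left(-2078 + 81 + 1323\right) = 81 \left(-674\right) = -54594$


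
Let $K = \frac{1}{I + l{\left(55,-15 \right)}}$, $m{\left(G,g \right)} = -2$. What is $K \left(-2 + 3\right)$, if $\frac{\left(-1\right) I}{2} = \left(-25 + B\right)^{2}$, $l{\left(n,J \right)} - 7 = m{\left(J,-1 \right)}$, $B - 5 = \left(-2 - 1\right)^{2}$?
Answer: $- \frac{1}{237} \approx -0.0042194$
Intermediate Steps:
$B = 14$ ($B = 5 + \left(-2 - 1\right)^{2} = 5 + \left(-3\right)^{2} = 5 + 9 = 14$)
$l{\left(n,J \right)} = 5$ ($l{\left(n,J \right)} = 7 - 2 = 5$)
$I = -242$ ($I = - 2 \left(-25 + 14\right)^{2} = - 2 \left(-11\right)^{2} = \left(-2\right) 121 = -242$)
$K = - \frac{1}{237}$ ($K = \frac{1}{-242 + 5} = \frac{1}{-237} = - \frac{1}{237} \approx -0.0042194$)
$K \left(-2 + 3\right) = - \frac{-2 + 3}{237} = \left(- \frac{1}{237}\right) 1 = - \frac{1}{237}$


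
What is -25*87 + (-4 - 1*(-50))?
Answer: -2129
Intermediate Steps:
-25*87 + (-4 - 1*(-50)) = -2175 + (-4 + 50) = -2175 + 46 = -2129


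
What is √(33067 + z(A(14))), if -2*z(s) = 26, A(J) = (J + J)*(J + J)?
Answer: √33054 ≈ 181.81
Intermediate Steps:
A(J) = 4*J² (A(J) = (2*J)*(2*J) = 4*J²)
z(s) = -13 (z(s) = -½*26 = -13)
√(33067 + z(A(14))) = √(33067 - 13) = √33054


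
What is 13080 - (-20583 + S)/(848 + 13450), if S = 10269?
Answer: 31171359/2383 ≈ 13081.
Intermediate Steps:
13080 - (-20583 + S)/(848 + 13450) = 13080 - (-20583 + 10269)/(848 + 13450) = 13080 - (-10314)/14298 = 13080 - 1*(-1719/2383) = 13080 + 1719/2383 = 31171359/2383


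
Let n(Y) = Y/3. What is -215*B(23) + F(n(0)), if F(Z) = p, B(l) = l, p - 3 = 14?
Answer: -4928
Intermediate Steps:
p = 17 (p = 3 + 14 = 17)
n(Y) = Y/3 (n(Y) = Y*(⅓) = Y/3)
F(Z) = 17
-215*B(23) + F(n(0)) = -215*23 + 17 = -4945 + 17 = -4928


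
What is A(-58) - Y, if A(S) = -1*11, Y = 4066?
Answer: -4077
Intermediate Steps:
A(S) = -11
A(-58) - Y = -11 - 1*4066 = -11 - 4066 = -4077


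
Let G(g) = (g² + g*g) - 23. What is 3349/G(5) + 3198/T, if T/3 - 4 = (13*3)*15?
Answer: 2001343/15903 ≈ 125.85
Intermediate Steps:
G(g) = -23 + 2*g² (G(g) = (g² + g²) - 23 = 2*g² - 23 = -23 + 2*g²)
T = 1767 (T = 12 + 3*((13*3)*15) = 12 + 3*(39*15) = 12 + 3*585 = 12 + 1755 = 1767)
3349/G(5) + 3198/T = 3349/(-23 + 2*5²) + 3198/1767 = 3349/(-23 + 2*25) + 3198*(1/1767) = 3349/(-23 + 50) + 1066/589 = 3349/27 + 1066/589 = 2001343/15903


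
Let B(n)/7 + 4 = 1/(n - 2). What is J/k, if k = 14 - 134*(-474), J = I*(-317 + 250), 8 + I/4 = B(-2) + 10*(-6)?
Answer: 26197/63530 ≈ 0.41236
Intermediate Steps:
B(n) = -28 + 7/(-2 + n) (B(n) = -28 + 7/(n - 2) = -28 + 7/(-2 + n))
I = -391 (I = -32 + 4*(7*(9 - 4*(-2))/(-2 - 2) + 10*(-6)) = -32 + 4*(7*(9 + 8)/(-4) - 60) = -32 + 4*(7*(-¼)*17 - 60) = -32 + 4*(-119/4 - 60) = -32 + 4*(-359/4) = -32 - 359 = -391)
J = 26197 (J = -391*(-317 + 250) = -391*(-67) = 26197)
k = 63530 (k = 14 + 63516 = 63530)
J/k = 26197/63530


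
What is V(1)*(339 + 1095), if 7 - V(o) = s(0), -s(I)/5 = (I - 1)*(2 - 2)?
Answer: 10038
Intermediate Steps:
s(I) = 0 (s(I) = -5*(I - 1)*(2 - 2) = -5*(-1 + I)*0 = -5*0 = 0)
V(o) = 7 (V(o) = 7 - 1*0 = 7 + 0 = 7)
V(1)*(339 + 1095) = 7*(339 + 1095) = 7*1434 = 10038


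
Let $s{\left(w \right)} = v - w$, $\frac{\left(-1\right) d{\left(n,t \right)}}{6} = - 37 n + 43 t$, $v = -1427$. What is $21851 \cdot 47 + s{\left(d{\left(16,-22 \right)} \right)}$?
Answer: $1016342$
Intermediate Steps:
$d{\left(n,t \right)} = - 258 t + 222 n$ ($d{\left(n,t \right)} = - 6 \left(- 37 n + 43 t\right) = - 258 t + 222 n$)
$s{\left(w \right)} = -1427 - w$
$21851 \cdot 47 + s{\left(d{\left(16,-22 \right)} \right)} = 21851 \cdot 47 - \left(1427 + 3552 + 5676\right) = 1026997 - 10655 = 1016342$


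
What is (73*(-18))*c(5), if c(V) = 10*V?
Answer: -65700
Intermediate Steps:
(73*(-18))*c(5) = (73*(-18))*(10*5) = -1314*50 = -65700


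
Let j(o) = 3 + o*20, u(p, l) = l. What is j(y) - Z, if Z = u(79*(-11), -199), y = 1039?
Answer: 20982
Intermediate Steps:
Z = -199
j(o) = 3 + 20*o
j(y) - Z = (3 + 20*1039) - 1*(-199) = (3 + 20780) + 199 = 20783 + 199 = 20982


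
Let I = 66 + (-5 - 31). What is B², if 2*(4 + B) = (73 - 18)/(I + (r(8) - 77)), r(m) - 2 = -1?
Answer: 178929/8464 ≈ 21.140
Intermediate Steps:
I = 30 (I = 66 - 36 = 30)
r(m) = 1 (r(m) = 2 - 1 = 1)
B = -423/92 (B = -4 + ((73 - 18)/(30 + (1 - 77)))/2 = -4 + (55/(30 - 76))/2 = -4 + (55/(-46))/2 = -4 + (55*(-1/46))/2 = -4 + (½)*(-55/46) = -4 - 55/92 = -423/92 ≈ -4.5978)
B² = (-423/92)² = 178929/8464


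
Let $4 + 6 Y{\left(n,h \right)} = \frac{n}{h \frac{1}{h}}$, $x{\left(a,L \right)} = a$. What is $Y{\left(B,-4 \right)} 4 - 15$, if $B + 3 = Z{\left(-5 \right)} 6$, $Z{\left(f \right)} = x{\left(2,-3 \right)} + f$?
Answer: $- \frac{95}{3} \approx -31.667$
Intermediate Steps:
$Z{\left(f \right)} = 2 + f$
$B = -21$ ($B = -3 + \left(2 - 5\right) 6 = -3 - 18 = -21$)
$Y{\left(n,h \right)} = - \frac{2}{3} + \frac{n}{6}$ ($Y{\left(n,h \right)} = - \frac{2}{3} + \frac{n \frac{1}{h \frac{1}{h}}}{6} = - \frac{2}{3} + \frac{n 1^{-1}}{6} = - \frac{2}{3} + \frac{n 1}{6} = - \frac{2}{3} + \frac{n}{6}$)
$Y{\left(B,-4 \right)} 4 - 15 = \left(- \frac{2}{3} + \frac{1}{6} \left(-21\right)\right) 4 - 15 = \left(- \frac{2}{3} - \frac{7}{2}\right) 4 - 15 = \left(- \frac{25}{6}\right) 4 - 15 = - \frac{50}{3} - 15 = - \frac{95}{3}$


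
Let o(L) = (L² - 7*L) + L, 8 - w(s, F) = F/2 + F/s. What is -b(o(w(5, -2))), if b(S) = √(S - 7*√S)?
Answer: -√(799 - 35*√799)/5 ≈ -2.7592*I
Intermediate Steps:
w(s, F) = 8 - F/2 - F/s (w(s, F) = 8 - (F/2 + F/s) = 8 + (-F/2 - F/s) = 8 - F/2 - F/s)
o(L) = L² - 6*L
-b(o(w(5, -2))) = -√((8 - ½*(-2) - 1*(-2)/5)*(-6 + (8 - ½*(-2) - 1*(-2)/5)) - 7*√(-6 + (8 - ½*(-2) - 1*(-2)/5))*√(8 - ½*(-2) - 1*(-2)/5)) = -√((8 + 1 - 1*(-2)*⅕)*(-6 + (8 + 1 - 1*(-2)*⅕)) - 7*√(-6 + (8 + 1 - 1*(-2)*⅕))*√(8 + 1 - 1*(-2)*⅕)) = -√((8 + 1 + ⅖)*(-6 + (8 + 1 + ⅖)) - 7*√(-6 + (8 + 1 + ⅖))*√(8 + 1 + ⅖)) = -√(47*(-6 + 47/5)/5 - 7*√235*√(-6 + 47/5)/5) = -√((47/5)*(17/5) - 7*√799/5) = -√(799/25 - 7*√799/5)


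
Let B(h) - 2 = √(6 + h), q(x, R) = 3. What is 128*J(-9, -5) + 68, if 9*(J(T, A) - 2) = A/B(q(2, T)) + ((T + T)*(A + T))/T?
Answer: -796/9 ≈ -88.444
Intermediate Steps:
B(h) = 2 + √(6 + h)
J(T, A) = 2 + 2*T/9 + 11*A/45 (J(T, A) = 2 + (A/(2 + √(6 + 3)) + ((T + T)*(A + T))/T)/9 = 2 + (A/(2 + √9) + ((2*T)*(A + T))/T)/9 = 2 + (A/(2 + 3) + (2*T*(A + T))/T)/9 = 2 + (A/5 + (2*A + 2*T))/9 = 2 + (2*T + 11*A/5)/9 = 2 + (2*T/9 + 11*A/45) = 2 + 2*T/9 + 11*A/45)
128*J(-9, -5) + 68 = 128*(2 + (2/9)*(-9) + (11/45)*(-5)) + 68 = 128*(2 - 2 - 11/9) + 68 = 128*(-11/9) + 68 = -1408/9 + 68 = -796/9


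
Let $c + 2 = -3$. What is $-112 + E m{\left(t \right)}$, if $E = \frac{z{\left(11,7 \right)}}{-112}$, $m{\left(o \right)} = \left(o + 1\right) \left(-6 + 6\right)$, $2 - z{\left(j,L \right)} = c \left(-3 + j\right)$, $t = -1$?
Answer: $-112$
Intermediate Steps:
$c = -5$ ($c = -2 - 3 = -5$)
$z{\left(j,L \right)} = -13 + 5 j$ ($z{\left(j,L \right)} = 2 - - 5 \left(-3 + j\right) = 2 - \left(15 - 5 j\right) = 2 + \left(-15 + 5 j\right) = -13 + 5 j$)
$m{\left(o \right)} = 0$ ($m{\left(o \right)} = \left(1 + o\right) 0 = 0$)
$E = - \frac{3}{8}$ ($E = \frac{-13 + 5 \cdot 11}{-112} = \left(-13 + 55\right) \left(- \frac{1}{112}\right) = 42 \left(- \frac{1}{112}\right) = - \frac{3}{8} \approx -0.375$)
$-112 + E m{\left(t \right)} = -112 - 0 = -112 + 0 = -112$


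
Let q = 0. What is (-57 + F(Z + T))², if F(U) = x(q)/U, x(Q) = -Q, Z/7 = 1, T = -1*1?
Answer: 3249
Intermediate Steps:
T = -1
Z = 7 (Z = 7*1 = 7)
F(U) = 0 (F(U) = (-1*0)/U = 0/U = 0)
(-57 + F(Z + T))² = (-57 + 0)² = (-57)² = 3249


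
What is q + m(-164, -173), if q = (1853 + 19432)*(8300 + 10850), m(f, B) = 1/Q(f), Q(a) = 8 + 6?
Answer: 5706508501/14 ≈ 4.0761e+8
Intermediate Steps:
Q(a) = 14
m(f, B) = 1/14
q = 407607750 (q = 21285*19150 = 407607750)
q + m(-164, -173) = 407607750 + 1/14 = 5706508501/14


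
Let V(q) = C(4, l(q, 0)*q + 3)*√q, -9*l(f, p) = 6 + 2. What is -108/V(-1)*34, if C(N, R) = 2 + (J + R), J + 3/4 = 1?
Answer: 7776*I/13 ≈ 598.15*I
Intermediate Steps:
J = ¼ (J = -¾ + 1 = ¼ ≈ 0.25000)
l(f, p) = -8/9 (l(f, p) = -(6 + 2)/9 = -⅑*8 = -8/9)
C(N, R) = 9/4 + R (C(N, R) = 2 + (¼ + R) = 9/4 + R)
V(q) = √q*(21/4 - 8*q/9) (V(q) = (9/4 + (-8*q/9 + 3))*√q = (9/4 + (3 - 8*q/9))*√q = (21/4 - 8*q/9)*√q = √q*(21/4 - 8*q/9))
-108/V(-1)*34 = -108/(√(-1)*(189 - 32*(-1))/36)*34 = -108/(I*(189 + 32)/36)*34 = -108/((1/36)*I*221)*34 = -108/(221*I/36)*34 = -108*(-36*I/221)*34 = -(-3888)*I/221*34 = (3888*I/221)*34 = 7776*I/13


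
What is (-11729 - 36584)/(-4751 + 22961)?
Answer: -48313/18210 ≈ -2.6531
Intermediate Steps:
(-11729 - 36584)/(-4751 + 22961) = -48313/18210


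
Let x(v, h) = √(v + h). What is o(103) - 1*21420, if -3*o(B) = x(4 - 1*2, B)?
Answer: -21420 - √105/3 ≈ -21423.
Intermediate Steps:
x(v, h) = √(h + v)
o(B) = -√(2 + B)/3 (o(B) = -√(B + (4 - 1*2))/3 = -√(B + (4 - 2))/3 = -√(B + 2)/3 = -√(2 + B)/3)
o(103) - 1*21420 = -√(2 + 103)/3 - 1*21420 = -√105/3 - 21420 = -21420 - √105/3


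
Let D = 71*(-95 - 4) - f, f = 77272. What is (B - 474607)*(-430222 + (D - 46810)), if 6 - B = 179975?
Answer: 367435109808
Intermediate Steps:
D = -84301 (D = 71*(-95 - 4) - 1*77272 = 71*(-99) - 77272 = -7029 - 77272 = -84301)
B = -179969 (B = 6 - 1*179975 = 6 - 179975 = -179969)
(B - 474607)*(-430222 + (D - 46810)) = (-179969 - 474607)*(-430222 + (-84301 - 46810)) = -654576*(-430222 - 131111) = -654576*(-561333) = 367435109808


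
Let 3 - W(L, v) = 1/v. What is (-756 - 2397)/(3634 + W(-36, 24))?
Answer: -75672/87287 ≈ -0.86693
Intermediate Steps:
W(L, v) = 3 - 1/v
(-756 - 2397)/(3634 + W(-36, 24)) = (-756 - 2397)/(3634 + (3 - 1/24)) = -3153/(3634 + (3 - 1*1/24)) = -3153/(3634 + (3 - 1/24)) = -3153/(3634 + 71/24) = -3153/87287/24 = -3153*24/87287 = -75672/87287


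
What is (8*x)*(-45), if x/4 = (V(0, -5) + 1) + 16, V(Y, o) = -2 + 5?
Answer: -28800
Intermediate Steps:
V(Y, o) = 3
x = 80 (x = 4*((3 + 1) + 16) = 4*(4 + 16) = 4*20 = 80)
(8*x)*(-45) = (8*80)*(-45) = 640*(-45) = -28800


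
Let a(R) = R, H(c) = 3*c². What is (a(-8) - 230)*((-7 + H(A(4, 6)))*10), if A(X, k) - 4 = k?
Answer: -697340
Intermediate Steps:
A(X, k) = 4 + k
(a(-8) - 230)*((-7 + H(A(4, 6)))*10) = (-8 - 230)*((-7 + 3*(4 + 6)²)*10) = -238*(-7 + 3*10²)*10 = -238*(-7 + 3*100)*10 = -238*(-7 + 300)*10 = -69734*10 = -238*2930 = -697340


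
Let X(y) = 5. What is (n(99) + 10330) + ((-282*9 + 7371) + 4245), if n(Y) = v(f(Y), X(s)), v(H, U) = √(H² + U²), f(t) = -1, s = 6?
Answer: 19408 + √26 ≈ 19413.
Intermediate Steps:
n(Y) = √26 (n(Y) = √((-1)² + 5²) = √(1 + 25) = √26)
(n(99) + 10330) + ((-282*9 + 7371) + 4245) = (√26 + 10330) + ((-282*9 + 7371) + 4245) = (10330 + √26) + ((-2538 + 7371) + 4245) = (10330 + √26) + (4833 + 4245) = (10330 + √26) + 9078 = 19408 + √26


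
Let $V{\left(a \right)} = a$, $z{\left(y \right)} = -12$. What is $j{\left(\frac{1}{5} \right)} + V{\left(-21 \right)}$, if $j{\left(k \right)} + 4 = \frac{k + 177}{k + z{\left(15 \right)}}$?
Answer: $- \frac{2361}{59} \approx -40.017$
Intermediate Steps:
$j{\left(k \right)} = -4 + \frac{177 + k}{-12 + k}$ ($j{\left(k \right)} = -4 + \frac{k + 177}{k - 12} = -4 + \frac{177 + k}{-12 + k}$)
$j{\left(\frac{1}{5} \right)} + V{\left(-21 \right)} = \frac{3 \left(75 - \frac{1}{5}\right)}{-12 + \frac{1}{5}} - 21 = \frac{3 \left(75 - \frac{1}{5}\right)}{- \frac{59}{5}} - 21 = 3 \left(- \frac{5}{59}\right) \frac{374}{5} - 21 = - \frac{1122}{59} - 21 = - \frac{2361}{59}$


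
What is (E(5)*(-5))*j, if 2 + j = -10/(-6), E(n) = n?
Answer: 25/3 ≈ 8.3333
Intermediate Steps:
j = -⅓ (j = -2 - 10/(-6) = -2 - 10*(-⅙) = -2 + 5/3 = -⅓ ≈ -0.33333)
(E(5)*(-5))*j = (5*(-5))*(-⅓) = -25*(-⅓) = 25/3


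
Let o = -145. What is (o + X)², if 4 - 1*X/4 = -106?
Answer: 87025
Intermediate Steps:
X = 440 (X = 16 - 4*(-106) = 16 + 424 = 440)
(o + X)² = (-145 + 440)² = 295² = 87025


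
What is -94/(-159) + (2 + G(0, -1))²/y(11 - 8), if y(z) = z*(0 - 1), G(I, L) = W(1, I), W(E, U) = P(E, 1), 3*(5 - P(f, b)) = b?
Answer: -20354/1431 ≈ -14.224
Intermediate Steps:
P(f, b) = 5 - b/3
W(E, U) = 14/3 (W(E, U) = 5 - ⅓*1 = 5 - ⅓ = 14/3)
G(I, L) = 14/3
y(z) = -z (y(z) = z*(-1) = -z)
-94/(-159) + (2 + G(0, -1))²/y(11 - 8) = -94/(-159) + (2 + 14/3)²/((-(11 - 8))) = -94*(-1/159) + (20/3)²/((-1*3)) = 94/159 + (400/9)/(-3) = 94/159 + (400/9)*(-⅓) = 94/159 - 400/27 = -20354/1431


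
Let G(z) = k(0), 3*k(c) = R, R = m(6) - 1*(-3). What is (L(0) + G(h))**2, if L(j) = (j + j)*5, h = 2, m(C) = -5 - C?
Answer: 64/9 ≈ 7.1111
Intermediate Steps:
R = -8 (R = (-5 - 1*6) - 1*(-3) = (-5 - 6) + 3 = -11 + 3 = -8)
k(c) = -8/3 (k(c) = (1/3)*(-8) = -8/3)
L(j) = 10*j (L(j) = (2*j)*5 = 10*j)
G(z) = -8/3
(L(0) + G(h))**2 = (10*0 - 8/3)**2 = (0 - 8/3)**2 = (-8/3)**2 = 64/9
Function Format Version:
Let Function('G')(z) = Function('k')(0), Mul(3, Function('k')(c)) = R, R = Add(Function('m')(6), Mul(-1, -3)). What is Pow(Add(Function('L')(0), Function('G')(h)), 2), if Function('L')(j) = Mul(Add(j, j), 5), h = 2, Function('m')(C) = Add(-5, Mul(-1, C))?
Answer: Rational(64, 9) ≈ 7.1111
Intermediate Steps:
R = -8 (R = Add(Add(-5, Mul(-1, 6)), Mul(-1, -3)) = Add(Add(-5, -6), 3) = Add(-11, 3) = -8)
Function('k')(c) = Rational(-8, 3) (Function('k')(c) = Mul(Rational(1, 3), -8) = Rational(-8, 3))
Function('L')(j) = Mul(10, j) (Function('L')(j) = Mul(Mul(2, j), 5) = Mul(10, j))
Function('G')(z) = Rational(-8, 3)
Pow(Add(Function('L')(0), Function('G')(h)), 2) = Pow(Add(Mul(10, 0), Rational(-8, 3)), 2) = Pow(Add(0, Rational(-8, 3)), 2) = Pow(Rational(-8, 3), 2) = Rational(64, 9)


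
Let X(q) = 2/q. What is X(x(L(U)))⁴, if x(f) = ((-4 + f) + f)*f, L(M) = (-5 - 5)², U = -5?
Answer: 1/9223681600000000 ≈ 1.0842e-16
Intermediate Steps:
L(M) = 100 (L(M) = (-10)² = 100)
x(f) = f*(-4 + 2*f) (x(f) = (-4 + 2*f)*f = f*(-4 + 2*f))
X(x(L(U)))⁴ = (2/((2*100*(-2 + 100))))⁴ = (2/((2*100*98)))⁴ = (2/19600)⁴ = (2*(1/19600))⁴ = (1/9800)⁴ = 1/9223681600000000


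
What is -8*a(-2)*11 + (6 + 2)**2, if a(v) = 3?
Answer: -200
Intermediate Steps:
-8*a(-2)*11 + (6 + 2)**2 = -8*3*11 + (6 + 2)**2 = -24*11 + 8**2 = -264 + 64 = -200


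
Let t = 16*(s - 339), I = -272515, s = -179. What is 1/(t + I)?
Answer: -1/280803 ≈ -3.5612e-6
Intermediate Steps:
t = -8288 (t = 16*(-179 - 339) = 16*(-518) = -8288)
1/(t + I) = 1/(-8288 - 272515) = 1/(-280803) = -1/280803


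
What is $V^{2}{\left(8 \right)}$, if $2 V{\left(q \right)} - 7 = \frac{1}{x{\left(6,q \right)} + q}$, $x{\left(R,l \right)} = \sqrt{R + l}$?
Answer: $\frac{64089}{5000} - \frac{179 \sqrt{14}}{2500} \approx 12.55$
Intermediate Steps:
$V{\left(q \right)} = \frac{7}{2} + \frac{1}{2 \left(q + \sqrt{6 + q}\right)}$ ($V{\left(q \right)} = \frac{7}{2} + \frac{1}{2 \left(\sqrt{6 + q} + q\right)} = \frac{7}{2} + \frac{1}{2 \left(q + \sqrt{6 + q}\right)}$)
$V^{2}{\left(8 \right)} = \left(\frac{1 + 7 \cdot 8 + 7 \sqrt{6 + 8}}{2 \left(8 + \sqrt{6 + 8}\right)}\right)^{2} = \left(\frac{1 + 56 + 7 \sqrt{14}}{2 \left(8 + \sqrt{14}\right)}\right)^{2} = \left(\frac{57 + 7 \sqrt{14}}{2 \left(8 + \sqrt{14}\right)}\right)^{2} = \frac{\left(57 + 7 \sqrt{14}\right)^{2}}{4 \left(8 + \sqrt{14}\right)^{2}}$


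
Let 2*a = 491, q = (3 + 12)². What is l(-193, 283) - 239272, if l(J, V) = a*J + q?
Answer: -572857/2 ≈ -2.8643e+5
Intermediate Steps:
q = 225 (q = 15² = 225)
a = 491/2 (a = (½)*491 = 491/2 ≈ 245.50)
l(J, V) = 225 + 491*J/2 (l(J, V) = 491*J/2 + 225 = 225 + 491*J/2)
l(-193, 283) - 239272 = (225 + (491/2)*(-193)) - 239272 = (225 - 94763/2) - 239272 = -94313/2 - 239272 = -572857/2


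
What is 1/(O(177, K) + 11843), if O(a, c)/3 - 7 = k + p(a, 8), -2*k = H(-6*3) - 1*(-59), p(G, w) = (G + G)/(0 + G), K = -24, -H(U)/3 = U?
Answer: 2/23401 ≈ 8.5466e-5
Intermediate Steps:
H(U) = -3*U
p(G, w) = 2 (p(G, w) = (2*G)/G = 2)
k = -113/2 (k = -(-(-18)*3 - 1*(-59))/2 = -(-3*(-18) + 59)/2 = -(54 + 59)/2 = -1/2*113 = -113/2 ≈ -56.500)
O(a, c) = -285/2 (O(a, c) = 21 + 3*(-113/2 + 2) = 21 + 3*(-109/2) = 21 - 327/2 = -285/2)
1/(O(177, K) + 11843) = 1/(-285/2 + 11843) = 1/(23401/2) = 2/23401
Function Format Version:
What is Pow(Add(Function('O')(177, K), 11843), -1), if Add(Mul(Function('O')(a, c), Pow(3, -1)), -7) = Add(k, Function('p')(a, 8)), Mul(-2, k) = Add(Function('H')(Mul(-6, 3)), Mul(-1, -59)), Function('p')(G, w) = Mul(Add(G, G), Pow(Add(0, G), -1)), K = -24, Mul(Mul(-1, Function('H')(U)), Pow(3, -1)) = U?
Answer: Rational(2, 23401) ≈ 8.5466e-5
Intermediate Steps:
Function('H')(U) = Mul(-3, U)
Function('p')(G, w) = 2 (Function('p')(G, w) = Mul(Mul(2, G), Pow(G, -1)) = 2)
k = Rational(-113, 2) (k = Mul(Rational(-1, 2), Add(Mul(-3, Mul(-6, 3)), Mul(-1, -59))) = Mul(Rational(-1, 2), Add(Mul(-3, -18), 59)) = Mul(Rational(-1, 2), Add(54, 59)) = Mul(Rational(-1, 2), 113) = Rational(-113, 2) ≈ -56.500)
Function('O')(a, c) = Rational(-285, 2) (Function('O')(a, c) = Add(21, Mul(3, Add(Rational(-113, 2), 2))) = Add(21, Mul(3, Rational(-109, 2))) = Add(21, Rational(-327, 2)) = Rational(-285, 2))
Pow(Add(Function('O')(177, K), 11843), -1) = Pow(Add(Rational(-285, 2), 11843), -1) = Pow(Rational(23401, 2), -1) = Rational(2, 23401)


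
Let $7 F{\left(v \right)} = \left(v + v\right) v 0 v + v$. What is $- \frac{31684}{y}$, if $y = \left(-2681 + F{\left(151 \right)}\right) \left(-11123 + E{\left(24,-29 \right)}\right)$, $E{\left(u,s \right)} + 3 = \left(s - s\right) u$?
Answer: $- \frac{55447}{51780404} \approx -0.0010708$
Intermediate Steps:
$E{\left(u,s \right)} = -3$ ($E{\left(u,s \right)} = -3 + \left(s - s\right) u = -3 + 0 u = -3 + 0 = -3$)
$F{\left(v \right)} = \frac{v}{7}$ ($F{\left(v \right)} = \frac{\left(v + v\right) v 0 v + v}{7} = \frac{2 v v 0 + v}{7} = \frac{2 v^{2} \cdot 0 + v}{7} = \frac{0 + v}{7} = \frac{v}{7}$)
$y = \frac{207121616}{7}$ ($y = \left(-2681 + \frac{1}{7} \cdot 151\right) \left(-11123 - 3\right) = \left(-2681 + \frac{151}{7}\right) \left(-11126\right) = \left(- \frac{18616}{7}\right) \left(-11126\right) = \frac{207121616}{7} \approx 2.9589 \cdot 10^{7}$)
$- \frac{31684}{y} = - \frac{31684}{\frac{207121616}{7}} = \left(-31684\right) \frac{7}{207121616} = - \frac{55447}{51780404}$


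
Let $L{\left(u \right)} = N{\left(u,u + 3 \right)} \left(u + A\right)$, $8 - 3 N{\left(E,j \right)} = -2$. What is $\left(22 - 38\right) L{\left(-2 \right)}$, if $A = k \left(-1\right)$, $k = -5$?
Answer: $-160$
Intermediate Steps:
$A = 5$ ($A = \left(-5\right) \left(-1\right) = 5$)
$N{\left(E,j \right)} = \frac{10}{3}$ ($N{\left(E,j \right)} = \frac{8}{3} - - \frac{2}{3} = \frac{8}{3} + \frac{2}{3} = \frac{10}{3}$)
$L{\left(u \right)} = \frac{50}{3} + \frac{10 u}{3}$ ($L{\left(u \right)} = \frac{10 \left(u + 5\right)}{3} = \frac{10 \left(5 + u\right)}{3} = \frac{50}{3} + \frac{10 u}{3}$)
$\left(22 - 38\right) L{\left(-2 \right)} = \left(22 - 38\right) \left(\frac{50}{3} + \frac{10}{3} \left(-2\right)\right) = - 16 \left(\frac{50}{3} - \frac{20}{3}\right) = \left(-16\right) 10 = -160$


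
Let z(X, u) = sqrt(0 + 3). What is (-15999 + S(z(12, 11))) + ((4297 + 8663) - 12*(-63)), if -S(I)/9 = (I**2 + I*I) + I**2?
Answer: -2364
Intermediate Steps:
z(X, u) = sqrt(3)
S(I) = -27*I**2 (S(I) = -9*((I**2 + I*I) + I**2) = -9*((I**2 + I**2) + I**2) = -9*(2*I**2 + I**2) = -27*I**2)
(-15999 + S(z(12, 11))) + ((4297 + 8663) - 12*(-63)) = (-15999 - 27*(sqrt(3))**2) + ((4297 + 8663) - 12*(-63)) = (-15999 - 27*3) + (12960 + 756) = (-15999 - 81) + 13716 = -16080 + 13716 = -2364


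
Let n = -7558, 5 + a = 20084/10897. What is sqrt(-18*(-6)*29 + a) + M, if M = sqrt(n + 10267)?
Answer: 3*sqrt(301) + sqrt(371533247691)/10897 ≈ 107.98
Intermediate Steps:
a = -34401/10897 (a = -5 + 20084/10897 = -34401/10897 ≈ -3.1569)
M = 3*sqrt(301) (M = sqrt(-7558 + 10267) = sqrt(2709) = 3*sqrt(301) ≈ 52.048)
sqrt(-18*(-6)*29 + a) + M = sqrt(-18*(-6)*29 - 34401/10897) + 3*sqrt(301) = sqrt(108*29 - 34401/10897) + 3*sqrt(301) = sqrt(3132 - 34401/10897) + 3*sqrt(301) = sqrt(34095003/10897) + 3*sqrt(301) = sqrt(371533247691)/10897 + 3*sqrt(301) = 3*sqrt(301) + sqrt(371533247691)/10897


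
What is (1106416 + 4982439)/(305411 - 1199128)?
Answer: -6088855/893717 ≈ -6.8130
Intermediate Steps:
(1106416 + 4982439)/(305411 - 1199128) = 6088855/(-893717) = 6088855*(-1/893717) = -6088855/893717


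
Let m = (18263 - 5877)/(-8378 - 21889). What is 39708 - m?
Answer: 1201854422/30267 ≈ 39708.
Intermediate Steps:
m = -12386/30267 (m = 12386/(-30267) = 12386*(-1/30267) = -12386/30267 ≈ -0.40922)
39708 - m = 39708 - 1*(-12386/30267) = 39708 + 12386/30267 = 1201854422/30267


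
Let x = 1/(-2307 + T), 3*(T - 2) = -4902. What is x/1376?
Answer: -1/5420064 ≈ -1.8450e-7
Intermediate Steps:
T = -1632 (T = 2 + (⅓)*(-4902) = 2 - 1634 = -1632)
x = -1/3939 (x = 1/(-2307 - 1632) = 1/(-3939) = -1/3939 ≈ -0.00025387)
x/1376 = -1/3939/1376 = -1/3939*1/1376 = -1/5420064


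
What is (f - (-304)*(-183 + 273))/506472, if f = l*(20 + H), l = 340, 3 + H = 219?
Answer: 13450/63309 ≈ 0.21245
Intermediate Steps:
H = 216 (H = -3 + 219 = 216)
f = 80240 (f = 340*(20 + 216) = 340*236 = 80240)
(f - (-304)*(-183 + 273))/506472 = (80240 - (-304)*(-183 + 273))/506472 = (80240 - (-304)*90)*(1/506472) = (80240 - 1*(-27360))*(1/506472) = (80240 + 27360)*(1/506472) = 107600*(1/506472) = 13450/63309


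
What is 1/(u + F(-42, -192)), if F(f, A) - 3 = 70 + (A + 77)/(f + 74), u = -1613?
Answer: -32/49395 ≈ -0.00064784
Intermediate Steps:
F(f, A) = 73 + (77 + A)/(74 + f) (F(f, A) = 3 + (70 + (A + 77)/(f + 74)) = 3 + (70 + (77 + A)/(74 + f)) = 73 + (77 + A)/(74 + f))
1/(u + F(-42, -192)) = 1/(-1613 + (5479 - 192 + 73*(-42))/(74 - 42)) = 1/(-1613 + (5479 - 192 - 3066)/32) = 1/(-1613 + (1/32)*2221) = 1/(-1613 + 2221/32) = 1/(-49395/32) = -32/49395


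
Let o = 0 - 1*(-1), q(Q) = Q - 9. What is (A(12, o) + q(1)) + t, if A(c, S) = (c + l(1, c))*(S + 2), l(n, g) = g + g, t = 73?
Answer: 173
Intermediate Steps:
q(Q) = -9 + Q
o = 1 (o = 0 + 1 = 1)
l(n, g) = 2*g
A(c, S) = 3*c*(2 + S) (A(c, S) = (c + 2*c)*(S + 2) = (3*c)*(2 + S) = 3*c*(2 + S))
(A(12, o) + q(1)) + t = (3*12*(2 + 1) + (-9 + 1)) + 73 = (3*12*3 - 8) + 73 = (108 - 8) + 73 = 100 + 73 = 173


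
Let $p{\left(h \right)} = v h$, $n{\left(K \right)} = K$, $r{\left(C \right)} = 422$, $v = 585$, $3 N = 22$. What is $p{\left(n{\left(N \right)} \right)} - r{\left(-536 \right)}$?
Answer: $3868$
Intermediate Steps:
$N = \frac{22}{3}$ ($N = \frac{1}{3} \cdot 22 = \frac{22}{3} \approx 7.3333$)
$p{\left(h \right)} = 585 h$
$p{\left(n{\left(N \right)} \right)} - r{\left(-536 \right)} = 585 \cdot \frac{22}{3} - 422 = 4290 - 422 = 3868$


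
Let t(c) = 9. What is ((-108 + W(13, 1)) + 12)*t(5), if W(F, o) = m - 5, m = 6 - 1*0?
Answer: -855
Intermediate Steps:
m = 6 (m = 6 + 0 = 6)
W(F, o) = 1 (W(F, o) = 6 - 5 = 1)
((-108 + W(13, 1)) + 12)*t(5) = ((-108 + 1) + 12)*9 = (-107 + 12)*9 = -95*9 = -855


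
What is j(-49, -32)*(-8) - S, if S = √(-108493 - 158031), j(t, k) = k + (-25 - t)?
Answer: 64 - 2*I*√66631 ≈ 64.0 - 516.26*I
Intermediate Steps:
j(t, k) = -25 + k - t
S = 2*I*√66631 (S = √(-266524) = 2*I*√66631 ≈ 516.26*I)
j(-49, -32)*(-8) - S = (-25 - 32 - 1*(-49))*(-8) - 2*I*√66631 = (-25 - 32 + 49)*(-8) - 2*I*√66631 = -8*(-8) - 2*I*√66631 = 64 - 2*I*√66631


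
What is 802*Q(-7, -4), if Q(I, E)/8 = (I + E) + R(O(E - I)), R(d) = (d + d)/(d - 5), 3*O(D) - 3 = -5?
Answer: -1174128/17 ≈ -69066.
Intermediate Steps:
O(D) = -⅔ (O(D) = 1 + (⅓)*(-5) = 1 - 5/3 = -⅔)
R(d) = 2*d/(-5 + d) (R(d) = (2*d)/(-5 + d) = 2*d/(-5 + d))
Q(I, E) = 32/17 + 8*E + 8*I (Q(I, E) = 8*((I + E) + 2*(-⅔)/(-5 - ⅔)) = 8*((E + I) + 2*(-⅔)/(-17/3)) = 8*((E + I) + 2*(-⅔)*(-3/17)) = 8*((E + I) + 4/17) = 8*(4/17 + E + I) = 32/17 + 8*E + 8*I)
802*Q(-7, -4) = 802*(32/17 + 8*(-4) + 8*(-7)) = 802*(32/17 - 32 - 56) = 802*(-1464/17) = -1174128/17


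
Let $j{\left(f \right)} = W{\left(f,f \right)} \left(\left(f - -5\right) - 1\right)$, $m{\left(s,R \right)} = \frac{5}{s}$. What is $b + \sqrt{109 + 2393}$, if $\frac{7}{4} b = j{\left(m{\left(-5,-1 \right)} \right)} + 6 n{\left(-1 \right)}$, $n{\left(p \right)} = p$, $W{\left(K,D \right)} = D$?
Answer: $- \frac{36}{7} + 3 \sqrt{278} \approx 44.877$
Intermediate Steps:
$j{\left(f \right)} = f \left(4 + f\right)$ ($j{\left(f \right)} = f \left(\left(f - -5\right) - 1\right) = f \left(\left(f + 5\right) - 1\right) = f \left(\left(5 + f\right) - 1\right) = f \left(4 + f\right)$)
$b = - \frac{36}{7}$ ($b = \frac{4 \left(\frac{5}{-5} \left(4 + \frac{5}{-5}\right) + 6 \left(-1\right)\right)}{7} = \frac{4 \left(5 \left(- \frac{1}{5}\right) \left(4 + 5 \left(- \frac{1}{5}\right)\right) - 6\right)}{7} = \frac{4 \left(- (4 - 1) - 6\right)}{7} = \frac{4 \left(\left(-1\right) 3 - 6\right)}{7} = \frac{4 \left(-3 - 6\right)}{7} = \frac{4}{7} \left(-9\right) = - \frac{36}{7} \approx -5.1429$)
$b + \sqrt{109 + 2393} = - \frac{36}{7} + \sqrt{109 + 2393} = - \frac{36}{7} + \sqrt{2502} = - \frac{36}{7} + 3 \sqrt{278}$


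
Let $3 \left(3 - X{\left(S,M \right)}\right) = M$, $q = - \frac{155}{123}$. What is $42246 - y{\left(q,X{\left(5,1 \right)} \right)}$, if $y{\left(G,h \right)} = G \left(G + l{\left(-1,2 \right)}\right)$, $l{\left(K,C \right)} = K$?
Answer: $\frac{639096644}{15129} \approx 42243.0$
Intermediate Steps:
$q = - \frac{155}{123}$ ($q = \left(-155\right) \frac{1}{123} = - \frac{155}{123} \approx -1.2602$)
$X{\left(S,M \right)} = 3 - \frac{M}{3}$
$y{\left(G,h \right)} = G \left(-1 + G\right)$ ($y{\left(G,h \right)} = G \left(G - 1\right) = G \left(-1 + G\right)$)
$42246 - y{\left(q,X{\left(5,1 \right)} \right)} = 42246 - - \frac{155 \left(-1 - \frac{155}{123}\right)}{123} = 42246 - \left(- \frac{155}{123}\right) \left(- \frac{278}{123}\right) = 42246 - \frac{43090}{15129} = \frac{639096644}{15129}$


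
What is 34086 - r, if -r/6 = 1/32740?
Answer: 557987823/16370 ≈ 34086.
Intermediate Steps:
r = -3/16370 (r = -6/32740 = -6*1/32740 = -3/16370 ≈ -0.00018326)
34086 - r = 34086 - 1*(-3/16370) = 34086 + 3/16370 = 557987823/16370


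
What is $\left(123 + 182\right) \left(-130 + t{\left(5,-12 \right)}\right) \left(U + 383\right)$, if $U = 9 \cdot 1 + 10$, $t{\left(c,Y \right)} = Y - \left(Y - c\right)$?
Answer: $-15326250$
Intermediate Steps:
$t{\left(c,Y \right)} = c$
$U = 19$ ($U = 9 + 10 = 19$)
$\left(123 + 182\right) \left(-130 + t{\left(5,-12 \right)}\right) \left(U + 383\right) = \left(123 + 182\right) \left(-130 + 5\right) \left(19 + 383\right) = 305 \left(-125\right) 402 = \left(-38125\right) 402 = -15326250$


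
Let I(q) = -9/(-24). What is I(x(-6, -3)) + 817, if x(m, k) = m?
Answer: 6539/8 ≈ 817.38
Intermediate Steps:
I(q) = 3/8 (I(q) = -9*(-1/24) = 3/8)
I(x(-6, -3)) + 817 = 3/8 + 817 = 6539/8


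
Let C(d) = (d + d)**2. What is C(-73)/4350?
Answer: 10658/2175 ≈ 4.9002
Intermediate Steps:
C(d) = 4*d**2 (C(d) = (2*d)**2 = 4*d**2)
C(-73)/4350 = (4*(-73)**2)/4350 = (4*5329)*(1/4350) = 21316*(1/4350) = 10658/2175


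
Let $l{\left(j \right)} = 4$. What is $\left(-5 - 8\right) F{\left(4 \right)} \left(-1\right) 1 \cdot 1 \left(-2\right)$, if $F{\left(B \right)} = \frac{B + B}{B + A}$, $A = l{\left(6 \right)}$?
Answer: $-26$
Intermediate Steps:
$A = 4$
$F{\left(B \right)} = \frac{2 B}{4 + B}$ ($F{\left(B \right)} = \frac{B + B}{B + 4} = \frac{2 B}{4 + B}$)
$\left(-5 - 8\right) F{\left(4 \right)} \left(-1\right) 1 \cdot 1 \left(-2\right) = \left(-5 - 8\right) 2 \cdot 4 \frac{1}{4 + 4} \left(-1\right) 1 \cdot 1 \left(-2\right) = - 13 \cdot 2 \cdot 4 \cdot \frac{1}{8} \left(-1\right) 1 \left(-2\right) = - 13 \cdot 2 \cdot 4 \cdot \frac{1}{8} \left(\left(-1\right) \left(-2\right)\right) = \left(-13\right) 1 \cdot 2 = \left(-13\right) 2 = -26$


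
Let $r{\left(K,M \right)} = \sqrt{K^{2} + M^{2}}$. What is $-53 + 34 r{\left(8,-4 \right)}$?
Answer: $-53 + 136 \sqrt{5} \approx 251.11$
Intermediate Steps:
$-53 + 34 r{\left(8,-4 \right)} = -53 + 34 \sqrt{8^{2} + \left(-4\right)^{2}} = -53 + 34 \sqrt{64 + 16} = -53 + 34 \sqrt{80} = -53 + 34 \cdot 4 \sqrt{5} = -53 + 136 \sqrt{5}$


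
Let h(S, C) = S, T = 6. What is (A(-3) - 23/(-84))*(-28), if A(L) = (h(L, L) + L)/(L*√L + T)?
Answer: 25/3 + 8*I*√3 ≈ 8.3333 + 13.856*I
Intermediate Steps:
A(L) = 2*L/(6 + L^(3/2)) (A(L) = (L + L)/(L*√L + 6) = (2*L)/(L^(3/2) + 6) = (2*L)/(6 + L^(3/2)) = 2*L/(6 + L^(3/2)))
(A(-3) - 23/(-84))*(-28) = (2*(-3)/(6 + (-3)^(3/2)) - 23/(-84))*(-28) = (2*(-3)/(6 - 3*I*√3) - 23*(-1/84))*(-28) = (-6/(6 - 3*I*√3) + 23/84)*(-28) = (23/84 - 6/(6 - 3*I*√3))*(-28) = -23/3 + 168/(6 - 3*I*√3)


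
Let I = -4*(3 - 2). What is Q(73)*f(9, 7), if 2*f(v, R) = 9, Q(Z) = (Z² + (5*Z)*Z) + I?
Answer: 143865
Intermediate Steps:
I = -4 (I = -4*1 = -4)
Q(Z) = -4 + 6*Z² (Q(Z) = (Z² + (5*Z)*Z) - 4 = (Z² + 5*Z²) - 4 = 6*Z² - 4 = -4 + 6*Z²)
f(v, R) = 9/2 (f(v, R) = (½)*9 = 9/2)
Q(73)*f(9, 7) = (-4 + 6*73²)*(9/2) = (-4 + 6*5329)*(9/2) = (-4 + 31974)*(9/2) = 31970*(9/2) = 143865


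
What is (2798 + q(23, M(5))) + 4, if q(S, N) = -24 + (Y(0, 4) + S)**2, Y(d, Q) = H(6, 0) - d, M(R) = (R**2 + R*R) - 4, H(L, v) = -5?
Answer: 3102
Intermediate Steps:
M(R) = -4 + 2*R**2 (M(R) = (R**2 + R**2) - 4 = 2*R**2 - 4 = -4 + 2*R**2)
Y(d, Q) = -5 - d
q(S, N) = -24 + (-5 + S)**2 (q(S, N) = -24 + ((-5 - 1*0) + S)**2 = -24 + ((-5 + 0) + S)**2 = -24 + (-5 + S)**2)
(2798 + q(23, M(5))) + 4 = (2798 + (-24 + (-5 + 23)**2)) + 4 = (2798 + (-24 + 18**2)) + 4 = (2798 + (-24 + 324)) + 4 = (2798 + 300) + 4 = 3098 + 4 = 3102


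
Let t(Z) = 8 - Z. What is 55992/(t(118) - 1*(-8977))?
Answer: 55992/8867 ≈ 6.3147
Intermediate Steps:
55992/(t(118) - 1*(-8977)) = 55992/((8 - 1*118) - 1*(-8977)) = 55992/((8 - 118) + 8977) = 55992/(-110 + 8977) = 55992/8867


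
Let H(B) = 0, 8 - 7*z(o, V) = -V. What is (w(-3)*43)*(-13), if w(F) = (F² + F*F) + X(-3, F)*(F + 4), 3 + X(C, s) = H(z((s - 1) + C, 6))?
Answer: -8385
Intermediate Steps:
z(o, V) = 8/7 + V/7 (z(o, V) = 8/7 - (-1)*V/7 = 8/7 + V/7)
X(C, s) = -3 (X(C, s) = -3 + 0 = -3)
w(F) = -12 - 3*F + 2*F² (w(F) = (F² + F*F) - 3*(F + 4) = (F² + F²) - 3*(4 + F) = 2*F² + (-12 - 3*F) = -12 - 3*F + 2*F²)
(w(-3)*43)*(-13) = ((-12 - 3*(-3) + 2*(-3)²)*43)*(-13) = ((-12 + 9 + 2*9)*43)*(-13) = ((-12 + 9 + 18)*43)*(-13) = (15*43)*(-13) = 645*(-13) = -8385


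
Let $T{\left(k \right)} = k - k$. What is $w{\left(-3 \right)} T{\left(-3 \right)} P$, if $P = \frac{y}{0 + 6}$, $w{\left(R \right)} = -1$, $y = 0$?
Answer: $0$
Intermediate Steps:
$T{\left(k \right)} = 0$
$P = 0$ ($P = \frac{0}{0 + 6} = \frac{0}{6} = 0 \cdot \frac{1}{6} = 0$)
$w{\left(-3 \right)} T{\left(-3 \right)} P = \left(-1\right) 0 \cdot 0 = 0 \cdot 0 = 0$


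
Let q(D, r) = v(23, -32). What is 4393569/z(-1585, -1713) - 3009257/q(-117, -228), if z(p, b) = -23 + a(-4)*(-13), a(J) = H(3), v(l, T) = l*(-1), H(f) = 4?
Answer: 41547396/575 ≈ 72256.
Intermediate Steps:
v(l, T) = -l
a(J) = 4
q(D, r) = -23 (q(D, r) = -1*23 = -23)
z(p, b) = -75 (z(p, b) = -23 + 4*(-13) = -23 - 52 = -75)
4393569/z(-1585, -1713) - 3009257/q(-117, -228) = 4393569/(-75) - 3009257/(-23) = 4393569*(-1/75) - 3009257*(-1/23) = -1464523/25 + 3009257/23 = 41547396/575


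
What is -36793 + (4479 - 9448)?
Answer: -41762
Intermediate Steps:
-36793 + (4479 - 9448) = -36793 - 4969 = -41762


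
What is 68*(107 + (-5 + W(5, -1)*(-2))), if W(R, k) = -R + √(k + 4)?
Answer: 7616 - 136*√3 ≈ 7380.4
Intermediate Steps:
W(R, k) = √(4 + k) - R (W(R, k) = -R + √(4 + k) = √(4 + k) - R)
68*(107 + (-5 + W(5, -1)*(-2))) = 68*(107 + (-5 + (√(4 - 1) - 1*5)*(-2))) = 68*(107 + (-5 + (√3 - 5)*(-2))) = 68*(107 + (-5 + (-5 + √3)*(-2))) = 68*(107 + (-5 + (10 - 2*√3))) = 68*(107 + (5 - 2*√3)) = 68*(112 - 2*√3) = 7616 - 136*√3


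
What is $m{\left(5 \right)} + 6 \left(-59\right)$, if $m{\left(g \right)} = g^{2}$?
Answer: $-329$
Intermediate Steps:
$m{\left(5 \right)} + 6 \left(-59\right) = 5^{2} + 6 \left(-59\right) = 25 - 354 = -329$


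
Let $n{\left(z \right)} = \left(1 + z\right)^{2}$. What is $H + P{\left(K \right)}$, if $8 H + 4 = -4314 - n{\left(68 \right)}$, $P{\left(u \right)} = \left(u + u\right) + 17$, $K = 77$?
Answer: $- \frac{7711}{8} \approx -963.88$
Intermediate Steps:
$P{\left(u \right)} = 17 + 2 u$ ($P{\left(u \right)} = 2 u + 17 = 17 + 2 u$)
$H = - \frac{9079}{8}$ ($H = - \frac{1}{2} + \frac{-4314 - \left(1 + 68\right)^{2}}{8} = - \frac{1}{2} + \frac{-4314 - 69^{2}}{8} = - \frac{1}{2} + \frac{-4314 - 4761}{8} = - \frac{1}{2} + \frac{1}{8} \left(-9075\right) = - \frac{1}{2} - \frac{9075}{8} = - \frac{9079}{8} \approx -1134.9$)
$H + P{\left(K \right)} = - \frac{9079}{8} + \left(17 + 2 \cdot 77\right) = - \frac{9079}{8} + \left(17 + 154\right) = - \frac{9079}{8} + 171 = - \frac{7711}{8}$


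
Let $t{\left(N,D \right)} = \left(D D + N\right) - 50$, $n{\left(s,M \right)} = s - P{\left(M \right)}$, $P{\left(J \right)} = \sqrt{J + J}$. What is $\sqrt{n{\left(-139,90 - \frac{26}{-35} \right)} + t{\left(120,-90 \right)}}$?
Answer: $\frac{\sqrt{9837975 - 140 \sqrt{13895}}}{35} \approx 89.541$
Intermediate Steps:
$P{\left(J \right)} = \sqrt{2} \sqrt{J}$ ($P{\left(J \right)} = \sqrt{2 J} = \sqrt{2} \sqrt{J}$)
$n{\left(s,M \right)} = s - \sqrt{2} \sqrt{M}$
$t{\left(N,D \right)} = -50 + N + D^{2}$ ($t{\left(N,D \right)} = \left(D^{2} + N\right) - 50 = \left(N + D^{2}\right) - 50 = -50 + N + D^{2}$)
$\sqrt{n{\left(-139,90 - \frac{26}{-35} \right)} + t{\left(120,-90 \right)}} = \sqrt{\left(-139 - \sqrt{2} \sqrt{90 - \frac{26}{-35}}\right) + \left(-50 + 120 + \left(-90\right)^{2}\right)} = \sqrt{\left(-139 - \sqrt{2} \sqrt{90 - - \frac{26}{35}}\right) + \left(-50 + 120 + 8100\right)} = \sqrt{\left(-139 - \sqrt{2} \sqrt{90 + \frac{26}{35}}\right) + 8170} = \sqrt{\left(-139 - \sqrt{2} \sqrt{\frac{3176}{35}}\right) + 8170} = \sqrt{\left(-139 - \sqrt{2} \frac{2 \sqrt{27790}}{35}\right) + 8170} = \sqrt{\left(-139 - \frac{4 \sqrt{13895}}{35}\right) + 8170} = \sqrt{8031 - \frac{4 \sqrt{13895}}{35}}$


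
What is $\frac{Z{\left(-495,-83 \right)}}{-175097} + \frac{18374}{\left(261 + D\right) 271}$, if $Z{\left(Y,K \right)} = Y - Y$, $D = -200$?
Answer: $\frac{18374}{16531} \approx 1.1115$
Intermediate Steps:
$Z{\left(Y,K \right)} = 0$
$\frac{Z{\left(-495,-83 \right)}}{-175097} + \frac{18374}{\left(261 + D\right) 271} = \frac{0}{-175097} + \frac{18374}{\left(261 - 200\right) 271} = 0 \left(- \frac{1}{175097}\right) + \frac{18374}{61 \cdot 271} = 0 + \frac{18374}{16531} = \frac{18374}{16531}$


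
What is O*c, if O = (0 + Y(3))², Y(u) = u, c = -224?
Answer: -2016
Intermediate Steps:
O = 9 (O = (0 + 3)² = 3² = 9)
O*c = 9*(-224) = -2016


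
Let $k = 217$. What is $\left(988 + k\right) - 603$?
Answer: $602$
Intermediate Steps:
$\left(988 + k\right) - 603 = \left(988 + 217\right) - 603 = 1205 - 603 = 602$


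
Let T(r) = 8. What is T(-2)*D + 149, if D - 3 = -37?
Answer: -123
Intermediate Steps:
D = -34 (D = 3 - 37 = -34)
T(-2)*D + 149 = 8*(-34) + 149 = -272 + 149 = -123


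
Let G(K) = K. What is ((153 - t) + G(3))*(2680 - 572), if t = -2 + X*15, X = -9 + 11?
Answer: 269824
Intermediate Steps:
X = 2
t = 28 (t = -2 + 2*15 = -2 + 30 = 28)
((153 - t) + G(3))*(2680 - 572) = ((153 - 1*28) + 3)*(2680 - 572) = ((153 - 28) + 3)*2108 = (125 + 3)*2108 = 128*2108 = 269824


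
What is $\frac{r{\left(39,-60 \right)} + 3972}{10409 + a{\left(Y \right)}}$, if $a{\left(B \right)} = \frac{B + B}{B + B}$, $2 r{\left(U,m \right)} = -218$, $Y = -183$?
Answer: $\frac{3863}{10410} \approx 0.37109$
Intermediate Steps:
$r{\left(U,m \right)} = -109$ ($r{\left(U,m \right)} = \frac{1}{2} \left(-218\right) = -109$)
$a{\left(B \right)} = 1$ ($a{\left(B \right)} = \frac{2 B}{2 B} = 2 B \frac{1}{2 B} = 1$)
$\frac{r{\left(39,-60 \right)} + 3972}{10409 + a{\left(Y \right)}} = \frac{-109 + 3972}{10409 + 1} = \frac{3863}{10410}$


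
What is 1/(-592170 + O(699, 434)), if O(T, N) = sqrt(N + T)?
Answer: -592170/350665307767 - sqrt(1133)/350665307767 ≈ -1.6888e-6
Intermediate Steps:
1/(-592170 + O(699, 434)) = 1/(-592170 + sqrt(434 + 699)) = 1/(-592170 + sqrt(1133))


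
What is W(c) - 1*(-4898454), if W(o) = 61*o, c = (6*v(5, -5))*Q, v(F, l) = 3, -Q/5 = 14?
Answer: 4821594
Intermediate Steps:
Q = -70 (Q = -5*14 = -70)
c = -1260 (c = (6*3)*(-70) = 18*(-70) = -1260)
W(c) - 1*(-4898454) = 61*(-1260) - 1*(-4898454) = -76860 + 4898454 = 4821594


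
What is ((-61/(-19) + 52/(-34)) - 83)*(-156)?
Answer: 4097496/323 ≈ 12686.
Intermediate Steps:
((-61/(-19) + 52/(-34)) - 83)*(-156) = ((-61*(-1/19) + 52*(-1/34)) - 83)*(-156) = ((61/19 - 26/17) - 83)*(-156) = (543/323 - 83)*(-156) = -26266/323*(-156) = 4097496/323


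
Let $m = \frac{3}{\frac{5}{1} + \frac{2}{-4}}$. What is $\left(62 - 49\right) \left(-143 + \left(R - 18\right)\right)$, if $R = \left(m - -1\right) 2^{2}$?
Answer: $- \frac{6019}{3} \approx -2006.3$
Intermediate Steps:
$m = \frac{2}{3}$ ($m = \frac{3}{5 \cdot 1 + 2 \left(- \frac{1}{4}\right)} = \frac{3}{5 - \frac{1}{2}} = \frac{3}{\frac{9}{2}} = 3 \cdot \frac{2}{9} = \frac{2}{3} \approx 0.66667$)
$R = \frac{20}{3}$ ($R = \left(\frac{2}{3} - -1\right) 2^{2} = \left(\frac{2}{3} + 1\right) 4 = \frac{5}{3} \cdot 4 = \frac{20}{3} \approx 6.6667$)
$\left(62 - 49\right) \left(-143 + \left(R - 18\right)\right) = \left(62 - 49\right) \left(-143 + \left(\frac{20}{3} - 18\right)\right) = 13 \left(-143 - \frac{34}{3}\right) = 13 \left(- \frac{463}{3}\right) = - \frac{6019}{3}$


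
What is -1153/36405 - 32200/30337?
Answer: -52487807/48018195 ≈ -1.0931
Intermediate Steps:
-1153/36405 - 32200/30337 = -1153*1/36405 - 32200*1/30337 = -1153/36405 - 1400/1319 = -52487807/48018195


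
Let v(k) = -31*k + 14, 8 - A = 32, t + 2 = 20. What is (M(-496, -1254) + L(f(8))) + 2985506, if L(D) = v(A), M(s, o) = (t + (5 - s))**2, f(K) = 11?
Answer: 3255625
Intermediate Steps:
t = 18 (t = -2 + 20 = 18)
A = -24 (A = 8 - 1*32 = 8 - 32 = -24)
M(s, o) = (23 - s)**2 (M(s, o) = (18 + (5 - s))**2 = (23 - s)**2)
v(k) = 14 - 31*k
L(D) = 758 (L(D) = 14 - 31*(-24) = 14 + 744 = 758)
(M(-496, -1254) + L(f(8))) + 2985506 = ((23 - 1*(-496))**2 + 758) + 2985506 = ((23 + 496)**2 + 758) + 2985506 = (519**2 + 758) + 2985506 = (269361 + 758) + 2985506 = 270119 + 2985506 = 3255625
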